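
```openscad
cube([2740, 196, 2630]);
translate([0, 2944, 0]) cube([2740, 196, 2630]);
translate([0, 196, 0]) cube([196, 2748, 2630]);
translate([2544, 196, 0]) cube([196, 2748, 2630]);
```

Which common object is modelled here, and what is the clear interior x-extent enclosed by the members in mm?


A house (or room) frame. The interior width is 2348 mm.

Four 2630 mm walls enclosing a rectangle with no floor or roof — a room or house frame. Outside width is 2740 mm and wall thickness is 196 mm, so the interior width is 2740 − 2 × 196 = 2348 mm.


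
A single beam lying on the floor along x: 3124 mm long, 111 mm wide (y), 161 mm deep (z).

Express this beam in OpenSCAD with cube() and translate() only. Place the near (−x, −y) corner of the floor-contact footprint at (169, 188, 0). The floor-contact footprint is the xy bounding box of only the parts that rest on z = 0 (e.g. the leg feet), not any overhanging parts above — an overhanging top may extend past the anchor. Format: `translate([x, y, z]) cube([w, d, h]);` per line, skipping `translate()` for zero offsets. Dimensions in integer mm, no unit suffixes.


translate([169, 188, 0]) cube([3124, 111, 161]);


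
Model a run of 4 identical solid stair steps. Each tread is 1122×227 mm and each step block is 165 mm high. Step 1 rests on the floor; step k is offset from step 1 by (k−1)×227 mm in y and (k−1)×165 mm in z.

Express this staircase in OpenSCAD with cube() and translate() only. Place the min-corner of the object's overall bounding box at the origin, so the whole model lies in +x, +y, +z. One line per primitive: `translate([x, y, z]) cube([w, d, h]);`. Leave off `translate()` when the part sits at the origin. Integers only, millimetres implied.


cube([1122, 227, 165]);
translate([0, 227, 165]) cube([1122, 227, 165]);
translate([0, 454, 330]) cube([1122, 227, 165]);
translate([0, 681, 495]) cube([1122, 227, 165]);


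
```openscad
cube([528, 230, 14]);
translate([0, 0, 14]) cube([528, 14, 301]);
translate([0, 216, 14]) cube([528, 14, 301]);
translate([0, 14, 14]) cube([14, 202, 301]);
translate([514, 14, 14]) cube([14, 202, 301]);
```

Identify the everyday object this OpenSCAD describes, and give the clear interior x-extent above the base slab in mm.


An open box. The internal width is 500 mm.

A 528×230 base slab with four walls standing on it — an open box. The base is 528 mm wide and the walls are 14 mm thick, so the internal width is 528 − 2 × 14 = 500 mm.


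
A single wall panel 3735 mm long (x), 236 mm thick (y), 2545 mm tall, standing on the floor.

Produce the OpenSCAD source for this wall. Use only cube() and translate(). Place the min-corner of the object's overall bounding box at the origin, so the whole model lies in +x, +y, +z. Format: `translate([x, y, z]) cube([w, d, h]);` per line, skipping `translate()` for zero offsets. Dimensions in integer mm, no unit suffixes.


cube([3735, 236, 2545]);


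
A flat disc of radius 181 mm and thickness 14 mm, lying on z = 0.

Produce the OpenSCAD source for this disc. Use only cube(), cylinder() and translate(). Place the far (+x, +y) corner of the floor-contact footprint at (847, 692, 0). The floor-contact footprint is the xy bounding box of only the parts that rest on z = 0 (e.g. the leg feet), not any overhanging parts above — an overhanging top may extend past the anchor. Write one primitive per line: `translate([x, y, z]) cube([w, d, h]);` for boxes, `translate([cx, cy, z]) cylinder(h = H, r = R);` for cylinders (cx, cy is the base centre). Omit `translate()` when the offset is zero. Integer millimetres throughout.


translate([666, 511, 0]) cylinder(h = 14, r = 181);


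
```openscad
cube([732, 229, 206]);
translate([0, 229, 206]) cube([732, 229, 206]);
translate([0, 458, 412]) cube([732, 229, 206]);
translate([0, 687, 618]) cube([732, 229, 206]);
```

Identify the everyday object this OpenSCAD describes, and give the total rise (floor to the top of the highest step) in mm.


A staircase. The total rise is 824 mm.

4 identical blocks, each offset up and back from the previous — a staircase. Each step is 206 mm tall and there are 4 of them, so the total rise is 4 × 206 = 824 mm.


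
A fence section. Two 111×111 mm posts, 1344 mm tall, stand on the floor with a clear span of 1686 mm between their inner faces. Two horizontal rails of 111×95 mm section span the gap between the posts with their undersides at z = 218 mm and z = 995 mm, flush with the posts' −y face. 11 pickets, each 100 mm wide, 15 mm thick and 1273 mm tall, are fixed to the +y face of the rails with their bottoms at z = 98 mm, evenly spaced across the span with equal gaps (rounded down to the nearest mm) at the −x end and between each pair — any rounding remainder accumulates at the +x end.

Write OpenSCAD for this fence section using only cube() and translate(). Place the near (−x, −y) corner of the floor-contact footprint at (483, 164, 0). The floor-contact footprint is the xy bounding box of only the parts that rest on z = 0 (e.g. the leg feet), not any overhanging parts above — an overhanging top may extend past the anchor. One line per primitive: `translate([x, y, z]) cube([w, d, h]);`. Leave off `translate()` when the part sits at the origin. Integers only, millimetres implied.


translate([483, 164, 0]) cube([111, 111, 1344]);
translate([2280, 164, 0]) cube([111, 111, 1344]);
translate([594, 164, 218]) cube([1686, 111, 95]);
translate([594, 164, 995]) cube([1686, 111, 95]);
translate([642, 275, 98]) cube([100, 15, 1273]);
translate([790, 275, 98]) cube([100, 15, 1273]);
translate([938, 275, 98]) cube([100, 15, 1273]);
translate([1086, 275, 98]) cube([100, 15, 1273]);
translate([1234, 275, 98]) cube([100, 15, 1273]);
translate([1382, 275, 98]) cube([100, 15, 1273]);
translate([1530, 275, 98]) cube([100, 15, 1273]);
translate([1678, 275, 98]) cube([100, 15, 1273]);
translate([1826, 275, 98]) cube([100, 15, 1273]);
translate([1974, 275, 98]) cube([100, 15, 1273]);
translate([2122, 275, 98]) cube([100, 15, 1273]);


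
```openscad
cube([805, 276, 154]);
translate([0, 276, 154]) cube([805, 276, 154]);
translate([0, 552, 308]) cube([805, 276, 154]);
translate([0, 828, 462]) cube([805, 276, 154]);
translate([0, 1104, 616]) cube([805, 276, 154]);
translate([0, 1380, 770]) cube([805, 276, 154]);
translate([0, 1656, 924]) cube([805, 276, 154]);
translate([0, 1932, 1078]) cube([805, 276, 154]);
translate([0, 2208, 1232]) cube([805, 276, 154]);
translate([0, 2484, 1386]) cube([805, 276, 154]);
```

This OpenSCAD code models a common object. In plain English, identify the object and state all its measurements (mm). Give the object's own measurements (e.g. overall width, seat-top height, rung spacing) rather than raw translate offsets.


A straight staircase of 10 solid steps. Each step is 805 mm wide (x), 276 mm deep (y, the going) and 154 mm tall (the rise). The first step rests on the floor; each subsequent step sits one going further in +y and one rise higher in +z, directly behind and above the previous step with no overlap.


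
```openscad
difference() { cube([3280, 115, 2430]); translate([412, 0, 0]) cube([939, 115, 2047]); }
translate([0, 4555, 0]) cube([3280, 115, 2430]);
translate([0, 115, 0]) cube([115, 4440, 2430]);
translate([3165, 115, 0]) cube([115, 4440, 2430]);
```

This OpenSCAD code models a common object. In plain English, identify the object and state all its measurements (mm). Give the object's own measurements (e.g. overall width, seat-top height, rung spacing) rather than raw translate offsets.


A single room: four walls, each 2430 mm tall and 115 mm thick, enclosing an outside footprint 3280×4670 mm (x × y), no floor or roof. The front and back walls (−y and +y sides) run the full x-width; the side walls fit between their inner faces. A door opening 939 mm wide and 2047 mm tall is cut through the front wall from the floor up, its −x edge 412 mm from the wall's −x end.


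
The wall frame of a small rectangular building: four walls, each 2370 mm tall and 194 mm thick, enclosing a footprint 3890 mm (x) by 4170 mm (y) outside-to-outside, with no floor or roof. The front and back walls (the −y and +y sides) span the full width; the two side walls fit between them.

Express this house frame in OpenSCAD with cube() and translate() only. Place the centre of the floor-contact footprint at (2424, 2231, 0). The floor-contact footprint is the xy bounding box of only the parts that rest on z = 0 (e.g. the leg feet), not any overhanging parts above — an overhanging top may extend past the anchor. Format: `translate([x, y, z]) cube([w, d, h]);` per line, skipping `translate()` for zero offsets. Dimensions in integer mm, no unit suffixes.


translate([479, 146, 0]) cube([3890, 194, 2370]);
translate([479, 4122, 0]) cube([3890, 194, 2370]);
translate([479, 340, 0]) cube([194, 3782, 2370]);
translate([4175, 340, 0]) cube([194, 3782, 2370]);


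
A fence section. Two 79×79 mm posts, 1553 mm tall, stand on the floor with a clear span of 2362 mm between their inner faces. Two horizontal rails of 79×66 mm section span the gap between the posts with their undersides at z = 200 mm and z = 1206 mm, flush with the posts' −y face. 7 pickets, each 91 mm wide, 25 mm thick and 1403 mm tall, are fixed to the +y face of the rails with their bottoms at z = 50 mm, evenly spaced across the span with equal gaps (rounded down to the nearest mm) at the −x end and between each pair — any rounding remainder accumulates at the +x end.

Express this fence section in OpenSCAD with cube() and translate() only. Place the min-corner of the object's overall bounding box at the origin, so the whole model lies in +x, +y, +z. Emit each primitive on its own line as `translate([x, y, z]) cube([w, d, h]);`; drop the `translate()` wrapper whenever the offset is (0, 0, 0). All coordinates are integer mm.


cube([79, 79, 1553]);
translate([2441, 0, 0]) cube([79, 79, 1553]);
translate([79, 0, 200]) cube([2362, 79, 66]);
translate([79, 0, 1206]) cube([2362, 79, 66]);
translate([294, 79, 50]) cube([91, 25, 1403]);
translate([600, 79, 50]) cube([91, 25, 1403]);
translate([906, 79, 50]) cube([91, 25, 1403]);
translate([1212, 79, 50]) cube([91, 25, 1403]);
translate([1518, 79, 50]) cube([91, 25, 1403]);
translate([1824, 79, 50]) cube([91, 25, 1403]);
translate([2130, 79, 50]) cube([91, 25, 1403]);


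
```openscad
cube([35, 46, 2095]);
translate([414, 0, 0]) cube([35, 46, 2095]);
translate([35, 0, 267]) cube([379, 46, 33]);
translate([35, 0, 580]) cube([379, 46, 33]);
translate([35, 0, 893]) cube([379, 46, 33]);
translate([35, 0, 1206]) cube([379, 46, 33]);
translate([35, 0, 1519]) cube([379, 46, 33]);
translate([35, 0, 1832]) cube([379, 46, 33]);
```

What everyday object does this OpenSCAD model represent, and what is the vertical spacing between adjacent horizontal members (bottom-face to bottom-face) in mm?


A ladder. The rung spacing is 313 mm.

Two tall 35×46 posts with 6 short bars between them — a ladder. Adjacent rungs sit at z = 267 and z = 580, so the spacing is 580 − 267 = 313 mm.


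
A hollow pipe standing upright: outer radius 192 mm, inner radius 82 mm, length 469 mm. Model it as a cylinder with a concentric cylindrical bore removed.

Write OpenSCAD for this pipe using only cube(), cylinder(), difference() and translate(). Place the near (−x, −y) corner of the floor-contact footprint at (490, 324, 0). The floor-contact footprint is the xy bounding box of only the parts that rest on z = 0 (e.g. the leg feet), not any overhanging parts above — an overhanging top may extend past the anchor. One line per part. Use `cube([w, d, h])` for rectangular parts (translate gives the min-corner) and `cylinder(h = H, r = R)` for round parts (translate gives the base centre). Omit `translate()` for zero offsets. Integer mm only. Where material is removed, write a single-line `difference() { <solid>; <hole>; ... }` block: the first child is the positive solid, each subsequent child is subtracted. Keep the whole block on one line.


difference() { translate([682, 516, 0]) cylinder(h = 469, r = 192); translate([682, 516, 0]) cylinder(h = 469, r = 82); }


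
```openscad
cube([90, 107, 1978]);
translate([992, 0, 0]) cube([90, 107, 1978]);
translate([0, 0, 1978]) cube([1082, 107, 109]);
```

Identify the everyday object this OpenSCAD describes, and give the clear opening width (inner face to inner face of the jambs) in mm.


A door frame. The clear opening width is 902 mm.

Two 1978 mm tall posts with a header on top — a door frame. The left jamb is 90 mm wide at x = 0; the right jamb starts at x = 992. The clear opening is 992 − 90 = 902 mm.


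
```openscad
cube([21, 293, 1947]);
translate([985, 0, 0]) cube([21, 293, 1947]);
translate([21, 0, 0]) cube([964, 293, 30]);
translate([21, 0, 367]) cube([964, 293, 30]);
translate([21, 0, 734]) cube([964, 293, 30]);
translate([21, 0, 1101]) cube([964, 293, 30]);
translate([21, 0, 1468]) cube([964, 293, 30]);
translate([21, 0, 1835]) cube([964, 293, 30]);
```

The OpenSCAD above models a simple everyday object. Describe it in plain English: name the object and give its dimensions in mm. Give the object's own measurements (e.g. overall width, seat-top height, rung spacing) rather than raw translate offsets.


An open bookshelf. Two side panels, each 21 mm thick, 293 mm deep and 1947 mm tall, stand 1006 mm apart (outside-to-outside). Between them sit 6 shelves, each 30 mm thick and 293 mm deep, spanning the full gap between the sides. The bottom shelf rests on the floor (its underside at z = 0) and the clear gap between one shelf's top and the next shelf's underside is 337 mm.


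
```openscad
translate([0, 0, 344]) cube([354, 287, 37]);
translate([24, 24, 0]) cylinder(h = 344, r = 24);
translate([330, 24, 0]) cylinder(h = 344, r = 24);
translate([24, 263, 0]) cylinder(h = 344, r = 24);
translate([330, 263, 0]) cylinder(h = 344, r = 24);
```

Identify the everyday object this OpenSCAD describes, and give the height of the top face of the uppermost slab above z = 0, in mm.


A stool. The seat height is 381 mm.

A 354×287×37 slab at z = 344 on four corner cylinders — a stool. The seat top is 344 + 37 = 381 mm.


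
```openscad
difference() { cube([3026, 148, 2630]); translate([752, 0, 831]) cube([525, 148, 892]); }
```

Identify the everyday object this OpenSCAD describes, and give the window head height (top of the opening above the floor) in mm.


A wall with a window opening. The window head height is 1723 mm.

A wall with a rectangular opening subtracted — a window. Sill at z = 831, opening 892 mm tall, so the head is at 831 + 892 = 1723 mm.


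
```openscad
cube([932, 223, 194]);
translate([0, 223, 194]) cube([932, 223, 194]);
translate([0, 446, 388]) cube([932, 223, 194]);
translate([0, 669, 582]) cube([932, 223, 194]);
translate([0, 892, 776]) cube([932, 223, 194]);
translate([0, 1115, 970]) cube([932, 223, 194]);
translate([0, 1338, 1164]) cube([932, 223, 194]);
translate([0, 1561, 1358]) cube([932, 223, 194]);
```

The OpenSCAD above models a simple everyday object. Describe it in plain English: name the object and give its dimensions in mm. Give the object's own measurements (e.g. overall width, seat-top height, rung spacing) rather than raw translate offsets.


A straight staircase of 8 solid steps. Each step is 932 mm wide (x), 223 mm deep (y, the going) and 194 mm tall (the rise). The first step rests on the floor; each subsequent step sits one going further in +y and one rise higher in +z, directly behind and above the previous step with no overlap.


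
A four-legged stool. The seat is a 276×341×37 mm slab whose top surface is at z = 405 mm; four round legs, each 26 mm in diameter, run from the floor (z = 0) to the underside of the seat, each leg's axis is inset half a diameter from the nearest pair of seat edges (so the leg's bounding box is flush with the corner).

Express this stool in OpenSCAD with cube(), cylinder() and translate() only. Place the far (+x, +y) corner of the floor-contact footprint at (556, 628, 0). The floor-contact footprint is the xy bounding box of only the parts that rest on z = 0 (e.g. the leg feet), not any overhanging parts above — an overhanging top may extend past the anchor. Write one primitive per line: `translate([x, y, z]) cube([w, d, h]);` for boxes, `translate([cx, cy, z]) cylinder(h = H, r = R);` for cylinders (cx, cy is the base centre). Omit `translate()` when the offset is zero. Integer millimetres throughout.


translate([280, 287, 368]) cube([276, 341, 37]);
translate([293, 300, 0]) cylinder(h = 368, r = 13);
translate([543, 300, 0]) cylinder(h = 368, r = 13);
translate([293, 615, 0]) cylinder(h = 368, r = 13);
translate([543, 615, 0]) cylinder(h = 368, r = 13);


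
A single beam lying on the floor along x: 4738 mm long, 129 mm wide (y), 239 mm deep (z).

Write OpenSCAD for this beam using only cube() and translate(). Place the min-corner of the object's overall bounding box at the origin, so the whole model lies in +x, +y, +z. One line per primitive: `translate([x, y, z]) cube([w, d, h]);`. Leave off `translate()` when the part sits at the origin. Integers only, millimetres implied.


cube([4738, 129, 239]);


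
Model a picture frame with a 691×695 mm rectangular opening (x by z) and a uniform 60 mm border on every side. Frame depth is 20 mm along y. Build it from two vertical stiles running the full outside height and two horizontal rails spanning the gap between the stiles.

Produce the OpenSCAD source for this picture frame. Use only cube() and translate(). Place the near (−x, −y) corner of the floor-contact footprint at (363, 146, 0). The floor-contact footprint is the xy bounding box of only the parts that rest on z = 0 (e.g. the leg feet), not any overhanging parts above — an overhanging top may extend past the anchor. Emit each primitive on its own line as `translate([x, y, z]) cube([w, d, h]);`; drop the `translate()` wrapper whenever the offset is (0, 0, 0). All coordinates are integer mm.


translate([363, 146, 0]) cube([60, 20, 815]);
translate([1114, 146, 0]) cube([60, 20, 815]);
translate([423, 146, 0]) cube([691, 20, 60]);
translate([423, 146, 755]) cube([691, 20, 60]);


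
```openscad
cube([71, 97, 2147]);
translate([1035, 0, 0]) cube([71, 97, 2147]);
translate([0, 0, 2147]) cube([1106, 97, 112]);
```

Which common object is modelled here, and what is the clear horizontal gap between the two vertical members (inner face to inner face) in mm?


A door frame. The clear opening width is 964 mm.

Two 2147 mm tall posts with a header on top — a door frame. The left jamb is 71 mm wide at x = 0; the right jamb starts at x = 1035. The clear opening is 1035 − 71 = 964 mm.


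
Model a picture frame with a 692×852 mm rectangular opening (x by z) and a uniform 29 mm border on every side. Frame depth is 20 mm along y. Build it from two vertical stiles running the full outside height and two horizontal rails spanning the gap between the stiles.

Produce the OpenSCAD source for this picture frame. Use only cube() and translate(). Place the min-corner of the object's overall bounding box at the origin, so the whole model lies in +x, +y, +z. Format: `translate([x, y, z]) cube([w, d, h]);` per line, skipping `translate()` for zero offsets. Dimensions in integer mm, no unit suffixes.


cube([29, 20, 910]);
translate([721, 0, 0]) cube([29, 20, 910]);
translate([29, 0, 0]) cube([692, 20, 29]);
translate([29, 0, 881]) cube([692, 20, 29]);


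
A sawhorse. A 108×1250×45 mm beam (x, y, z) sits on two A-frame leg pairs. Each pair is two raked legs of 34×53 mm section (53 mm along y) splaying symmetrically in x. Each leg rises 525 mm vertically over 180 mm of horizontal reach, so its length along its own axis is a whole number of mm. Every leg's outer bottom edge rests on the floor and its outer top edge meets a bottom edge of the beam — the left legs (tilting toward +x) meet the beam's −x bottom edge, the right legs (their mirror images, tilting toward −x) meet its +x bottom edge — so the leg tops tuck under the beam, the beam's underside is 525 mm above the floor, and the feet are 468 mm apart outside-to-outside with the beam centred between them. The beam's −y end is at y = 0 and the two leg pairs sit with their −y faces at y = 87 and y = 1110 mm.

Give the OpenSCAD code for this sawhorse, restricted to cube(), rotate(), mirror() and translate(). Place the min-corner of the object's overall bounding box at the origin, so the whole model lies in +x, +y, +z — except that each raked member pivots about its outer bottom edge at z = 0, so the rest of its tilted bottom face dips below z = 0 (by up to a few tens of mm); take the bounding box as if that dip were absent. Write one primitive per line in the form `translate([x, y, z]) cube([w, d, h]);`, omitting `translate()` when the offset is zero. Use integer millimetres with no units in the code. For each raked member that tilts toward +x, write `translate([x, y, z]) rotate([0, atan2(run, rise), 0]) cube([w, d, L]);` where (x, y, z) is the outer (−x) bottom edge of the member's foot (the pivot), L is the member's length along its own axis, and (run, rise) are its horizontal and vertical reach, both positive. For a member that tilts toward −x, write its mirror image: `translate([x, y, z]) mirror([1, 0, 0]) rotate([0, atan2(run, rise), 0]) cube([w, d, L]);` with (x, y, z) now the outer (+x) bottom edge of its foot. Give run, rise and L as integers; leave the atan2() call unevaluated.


translate([180, 0, 525]) cube([108, 1250, 45]);
translate([0, 87, 0]) rotate([0, atan2(180, 525), 0]) cube([34, 53, 555]);
translate([468, 87, 0]) mirror([1, 0, 0]) rotate([0, atan2(180, 525), 0]) cube([34, 53, 555]);
translate([0, 1110, 0]) rotate([0, atan2(180, 525), 0]) cube([34, 53, 555]);
translate([468, 1110, 0]) mirror([1, 0, 0]) rotate([0, atan2(180, 525), 0]) cube([34, 53, 555]);


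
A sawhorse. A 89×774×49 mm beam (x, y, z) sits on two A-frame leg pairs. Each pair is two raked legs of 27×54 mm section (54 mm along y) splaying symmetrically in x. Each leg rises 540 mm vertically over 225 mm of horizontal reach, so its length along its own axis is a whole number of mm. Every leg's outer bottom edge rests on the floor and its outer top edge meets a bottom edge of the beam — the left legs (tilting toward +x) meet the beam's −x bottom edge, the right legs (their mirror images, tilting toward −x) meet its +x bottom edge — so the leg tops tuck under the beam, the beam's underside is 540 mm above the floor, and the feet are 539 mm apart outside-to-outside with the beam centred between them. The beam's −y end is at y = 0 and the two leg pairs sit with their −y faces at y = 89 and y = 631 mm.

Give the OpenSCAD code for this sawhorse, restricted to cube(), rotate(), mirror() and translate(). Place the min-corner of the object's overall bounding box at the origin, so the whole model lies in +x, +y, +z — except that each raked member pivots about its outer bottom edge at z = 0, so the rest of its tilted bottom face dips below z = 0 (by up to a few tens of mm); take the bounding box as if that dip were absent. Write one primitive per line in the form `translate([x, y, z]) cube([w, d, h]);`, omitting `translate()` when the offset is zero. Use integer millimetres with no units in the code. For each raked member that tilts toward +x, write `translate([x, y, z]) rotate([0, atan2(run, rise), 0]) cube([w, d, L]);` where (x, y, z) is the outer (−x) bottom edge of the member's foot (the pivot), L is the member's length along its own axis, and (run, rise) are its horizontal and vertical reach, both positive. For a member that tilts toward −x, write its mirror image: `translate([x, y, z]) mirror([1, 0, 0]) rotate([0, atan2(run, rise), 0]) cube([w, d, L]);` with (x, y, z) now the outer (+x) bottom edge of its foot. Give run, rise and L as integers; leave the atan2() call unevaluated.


translate([225, 0, 540]) cube([89, 774, 49]);
translate([0, 89, 0]) rotate([0, atan2(225, 540), 0]) cube([27, 54, 585]);
translate([539, 89, 0]) mirror([1, 0, 0]) rotate([0, atan2(225, 540), 0]) cube([27, 54, 585]);
translate([0, 631, 0]) rotate([0, atan2(225, 540), 0]) cube([27, 54, 585]);
translate([539, 631, 0]) mirror([1, 0, 0]) rotate([0, atan2(225, 540), 0]) cube([27, 54, 585]);


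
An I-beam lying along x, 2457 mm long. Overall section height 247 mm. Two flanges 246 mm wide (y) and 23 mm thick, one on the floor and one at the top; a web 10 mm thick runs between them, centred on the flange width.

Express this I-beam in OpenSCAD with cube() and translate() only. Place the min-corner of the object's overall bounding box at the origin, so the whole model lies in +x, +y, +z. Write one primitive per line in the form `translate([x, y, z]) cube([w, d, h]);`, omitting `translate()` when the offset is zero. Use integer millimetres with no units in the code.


cube([2457, 246, 23]);
translate([0, 118, 23]) cube([2457, 10, 201]);
translate([0, 0, 224]) cube([2457, 246, 23]);


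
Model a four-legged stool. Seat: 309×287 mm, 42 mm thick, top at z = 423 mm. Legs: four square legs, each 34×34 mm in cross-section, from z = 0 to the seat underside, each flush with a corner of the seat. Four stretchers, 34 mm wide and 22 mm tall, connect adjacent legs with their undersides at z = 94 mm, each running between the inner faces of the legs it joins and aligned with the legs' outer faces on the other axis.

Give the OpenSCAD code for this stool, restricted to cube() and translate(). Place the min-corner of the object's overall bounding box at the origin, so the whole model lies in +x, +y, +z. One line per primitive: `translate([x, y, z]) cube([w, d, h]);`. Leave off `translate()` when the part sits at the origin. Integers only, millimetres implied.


translate([0, 0, 381]) cube([309, 287, 42]);
cube([34, 34, 381]);
translate([275, 0, 0]) cube([34, 34, 381]);
translate([0, 253, 0]) cube([34, 34, 381]);
translate([275, 253, 0]) cube([34, 34, 381]);
translate([34, 0, 94]) cube([241, 34, 22]);
translate([34, 253, 94]) cube([241, 34, 22]);
translate([0, 34, 94]) cube([34, 219, 22]);
translate([275, 34, 94]) cube([34, 219, 22]);


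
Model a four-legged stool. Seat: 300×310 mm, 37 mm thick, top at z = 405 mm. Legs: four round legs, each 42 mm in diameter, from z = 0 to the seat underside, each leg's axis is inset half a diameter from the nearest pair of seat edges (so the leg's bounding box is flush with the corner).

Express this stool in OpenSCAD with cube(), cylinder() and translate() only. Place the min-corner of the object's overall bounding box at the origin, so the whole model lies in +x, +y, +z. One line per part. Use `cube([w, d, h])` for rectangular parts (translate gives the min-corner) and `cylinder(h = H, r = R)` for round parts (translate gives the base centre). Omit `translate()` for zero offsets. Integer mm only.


translate([0, 0, 368]) cube([300, 310, 37]);
translate([21, 21, 0]) cylinder(h = 368, r = 21);
translate([279, 21, 0]) cylinder(h = 368, r = 21);
translate([21, 289, 0]) cylinder(h = 368, r = 21);
translate([279, 289, 0]) cylinder(h = 368, r = 21);


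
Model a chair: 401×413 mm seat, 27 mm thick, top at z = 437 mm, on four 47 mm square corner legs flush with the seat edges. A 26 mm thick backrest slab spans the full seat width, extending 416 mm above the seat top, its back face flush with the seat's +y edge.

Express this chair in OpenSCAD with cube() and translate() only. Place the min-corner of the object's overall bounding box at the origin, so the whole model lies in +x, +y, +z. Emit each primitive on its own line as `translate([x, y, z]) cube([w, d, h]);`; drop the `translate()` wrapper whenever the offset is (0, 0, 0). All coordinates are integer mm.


// leg_h = 437 - 27 = 410
translate([0, 0, 410]) cube([401, 413, 27]);
cube([47, 47, 410]);
translate([354, 0, 0]) cube([47, 47, 410]);
translate([0, 366, 0]) cube([47, 47, 410]);
translate([354, 366, 0]) cube([47, 47, 410]);
translate([0, 387, 437]) cube([401, 26, 416]);


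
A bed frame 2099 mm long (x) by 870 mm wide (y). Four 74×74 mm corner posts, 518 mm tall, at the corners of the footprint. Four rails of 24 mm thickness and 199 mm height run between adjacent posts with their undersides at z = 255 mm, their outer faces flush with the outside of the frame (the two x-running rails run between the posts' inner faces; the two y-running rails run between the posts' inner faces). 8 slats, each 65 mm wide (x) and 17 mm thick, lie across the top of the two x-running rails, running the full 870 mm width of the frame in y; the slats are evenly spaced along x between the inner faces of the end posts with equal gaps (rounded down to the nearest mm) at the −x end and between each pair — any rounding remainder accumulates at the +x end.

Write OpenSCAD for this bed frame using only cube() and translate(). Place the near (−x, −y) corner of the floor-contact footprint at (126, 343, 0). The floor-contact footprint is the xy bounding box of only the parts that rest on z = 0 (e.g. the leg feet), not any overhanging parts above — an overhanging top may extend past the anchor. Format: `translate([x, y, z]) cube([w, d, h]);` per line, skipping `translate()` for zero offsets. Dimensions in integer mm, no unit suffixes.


translate([126, 343, 0]) cube([74, 74, 518]);
translate([126, 1139, 0]) cube([74, 74, 518]);
translate([2151, 343, 0]) cube([74, 74, 518]);
translate([2151, 1139, 0]) cube([74, 74, 518]);
translate([200, 343, 255]) cube([1951, 24, 199]);
translate([200, 1189, 255]) cube([1951, 24, 199]);
translate([126, 417, 255]) cube([24, 722, 199]);
translate([2201, 417, 255]) cube([24, 722, 199]);
translate([359, 343, 454]) cube([65, 870, 17]);
translate([583, 343, 454]) cube([65, 870, 17]);
translate([807, 343, 454]) cube([65, 870, 17]);
translate([1031, 343, 454]) cube([65, 870, 17]);
translate([1255, 343, 454]) cube([65, 870, 17]);
translate([1479, 343, 454]) cube([65, 870, 17]);
translate([1703, 343, 454]) cube([65, 870, 17]);
translate([1927, 343, 454]) cube([65, 870, 17]);


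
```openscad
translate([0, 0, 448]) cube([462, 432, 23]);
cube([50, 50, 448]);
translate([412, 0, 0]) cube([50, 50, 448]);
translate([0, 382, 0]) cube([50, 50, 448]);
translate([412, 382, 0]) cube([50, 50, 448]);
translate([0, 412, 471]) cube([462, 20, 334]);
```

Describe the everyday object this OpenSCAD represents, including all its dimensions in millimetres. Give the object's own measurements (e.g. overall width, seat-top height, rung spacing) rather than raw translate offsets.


A chair. The seat is a 462×432×23 mm slab with its top at z = 471 mm, on four 50×50 mm corner legs (flush with the seat edges, standing on z = 0). A flat backrest 20 mm thick, 334 mm tall, spans the full seat width and rises from the seat top along its +y edge, rear face flush with the rear of the seat.


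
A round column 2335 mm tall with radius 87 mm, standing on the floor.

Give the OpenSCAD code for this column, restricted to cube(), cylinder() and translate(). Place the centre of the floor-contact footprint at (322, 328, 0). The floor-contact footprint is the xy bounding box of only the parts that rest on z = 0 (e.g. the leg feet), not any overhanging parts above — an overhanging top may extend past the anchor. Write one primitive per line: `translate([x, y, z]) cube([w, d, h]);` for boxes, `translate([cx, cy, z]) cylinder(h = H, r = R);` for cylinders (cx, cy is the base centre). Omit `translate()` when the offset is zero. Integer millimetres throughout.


translate([322, 328, 0]) cylinder(h = 2335, r = 87);


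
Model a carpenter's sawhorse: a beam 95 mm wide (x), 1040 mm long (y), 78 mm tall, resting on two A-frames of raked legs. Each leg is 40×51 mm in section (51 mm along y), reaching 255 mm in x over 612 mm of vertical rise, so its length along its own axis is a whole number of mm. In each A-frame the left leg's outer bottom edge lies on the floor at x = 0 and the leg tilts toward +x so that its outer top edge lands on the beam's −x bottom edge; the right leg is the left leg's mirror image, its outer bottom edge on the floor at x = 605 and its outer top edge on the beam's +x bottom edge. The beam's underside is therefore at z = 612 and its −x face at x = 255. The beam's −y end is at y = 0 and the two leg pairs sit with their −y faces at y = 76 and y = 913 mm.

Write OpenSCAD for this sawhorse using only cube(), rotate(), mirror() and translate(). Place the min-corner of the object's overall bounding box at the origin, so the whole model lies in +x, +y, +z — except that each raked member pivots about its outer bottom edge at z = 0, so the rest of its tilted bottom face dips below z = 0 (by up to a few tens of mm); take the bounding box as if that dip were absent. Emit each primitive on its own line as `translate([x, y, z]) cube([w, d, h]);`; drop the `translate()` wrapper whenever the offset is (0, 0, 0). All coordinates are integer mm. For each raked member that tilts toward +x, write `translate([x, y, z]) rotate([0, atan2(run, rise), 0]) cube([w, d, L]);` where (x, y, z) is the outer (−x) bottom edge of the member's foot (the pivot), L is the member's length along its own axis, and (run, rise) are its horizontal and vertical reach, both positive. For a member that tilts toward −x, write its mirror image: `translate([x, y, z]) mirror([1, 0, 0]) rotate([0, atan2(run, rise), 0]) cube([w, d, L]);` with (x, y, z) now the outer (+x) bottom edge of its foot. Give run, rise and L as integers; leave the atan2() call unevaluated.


translate([255, 0, 612]) cube([95, 1040, 78]);
translate([0, 76, 0]) rotate([0, atan2(255, 612), 0]) cube([40, 51, 663]);
translate([605, 76, 0]) mirror([1, 0, 0]) rotate([0, atan2(255, 612), 0]) cube([40, 51, 663]);
translate([0, 913, 0]) rotate([0, atan2(255, 612), 0]) cube([40, 51, 663]);
translate([605, 913, 0]) mirror([1, 0, 0]) rotate([0, atan2(255, 612), 0]) cube([40, 51, 663]);


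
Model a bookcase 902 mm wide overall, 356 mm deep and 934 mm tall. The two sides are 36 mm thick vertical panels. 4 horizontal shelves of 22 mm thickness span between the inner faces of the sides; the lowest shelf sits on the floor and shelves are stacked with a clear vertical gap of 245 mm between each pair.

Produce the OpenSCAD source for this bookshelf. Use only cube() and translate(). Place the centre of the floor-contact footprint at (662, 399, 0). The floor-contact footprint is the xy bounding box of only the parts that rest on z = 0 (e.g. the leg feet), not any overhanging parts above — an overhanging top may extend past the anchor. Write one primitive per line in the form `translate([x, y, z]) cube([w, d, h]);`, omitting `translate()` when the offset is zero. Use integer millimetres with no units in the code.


translate([211, 221, 0]) cube([36, 356, 934]);
translate([1077, 221, 0]) cube([36, 356, 934]);
translate([247, 221, 0]) cube([830, 356, 22]);
translate([247, 221, 267]) cube([830, 356, 22]);
translate([247, 221, 534]) cube([830, 356, 22]);
translate([247, 221, 801]) cube([830, 356, 22]);


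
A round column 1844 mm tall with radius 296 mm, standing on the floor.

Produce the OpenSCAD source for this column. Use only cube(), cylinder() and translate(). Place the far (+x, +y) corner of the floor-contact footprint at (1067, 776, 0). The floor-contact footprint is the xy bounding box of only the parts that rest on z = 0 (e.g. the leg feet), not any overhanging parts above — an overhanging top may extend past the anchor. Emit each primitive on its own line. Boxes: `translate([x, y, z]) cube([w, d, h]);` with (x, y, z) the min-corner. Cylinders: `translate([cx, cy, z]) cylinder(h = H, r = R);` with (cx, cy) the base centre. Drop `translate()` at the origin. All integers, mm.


translate([771, 480, 0]) cylinder(h = 1844, r = 296);


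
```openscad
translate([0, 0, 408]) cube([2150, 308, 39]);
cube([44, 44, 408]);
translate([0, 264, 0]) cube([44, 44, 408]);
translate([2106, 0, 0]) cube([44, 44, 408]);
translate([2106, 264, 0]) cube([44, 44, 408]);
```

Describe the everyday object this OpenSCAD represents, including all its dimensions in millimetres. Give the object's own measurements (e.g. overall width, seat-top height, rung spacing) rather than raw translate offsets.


A bench: a 2150×308 mm seat slab, 39 mm thick, top at z = 447 mm, on four 44×44 mm square legs flush with the seat corners and standing on z = 0.


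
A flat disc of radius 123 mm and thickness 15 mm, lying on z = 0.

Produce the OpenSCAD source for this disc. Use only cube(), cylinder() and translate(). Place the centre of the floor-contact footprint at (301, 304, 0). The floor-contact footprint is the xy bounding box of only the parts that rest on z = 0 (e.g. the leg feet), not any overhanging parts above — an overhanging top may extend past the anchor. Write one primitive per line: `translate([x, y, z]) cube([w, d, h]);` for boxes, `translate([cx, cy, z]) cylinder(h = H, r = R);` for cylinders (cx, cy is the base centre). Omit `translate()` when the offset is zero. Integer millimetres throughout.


translate([301, 304, 0]) cylinder(h = 15, r = 123);


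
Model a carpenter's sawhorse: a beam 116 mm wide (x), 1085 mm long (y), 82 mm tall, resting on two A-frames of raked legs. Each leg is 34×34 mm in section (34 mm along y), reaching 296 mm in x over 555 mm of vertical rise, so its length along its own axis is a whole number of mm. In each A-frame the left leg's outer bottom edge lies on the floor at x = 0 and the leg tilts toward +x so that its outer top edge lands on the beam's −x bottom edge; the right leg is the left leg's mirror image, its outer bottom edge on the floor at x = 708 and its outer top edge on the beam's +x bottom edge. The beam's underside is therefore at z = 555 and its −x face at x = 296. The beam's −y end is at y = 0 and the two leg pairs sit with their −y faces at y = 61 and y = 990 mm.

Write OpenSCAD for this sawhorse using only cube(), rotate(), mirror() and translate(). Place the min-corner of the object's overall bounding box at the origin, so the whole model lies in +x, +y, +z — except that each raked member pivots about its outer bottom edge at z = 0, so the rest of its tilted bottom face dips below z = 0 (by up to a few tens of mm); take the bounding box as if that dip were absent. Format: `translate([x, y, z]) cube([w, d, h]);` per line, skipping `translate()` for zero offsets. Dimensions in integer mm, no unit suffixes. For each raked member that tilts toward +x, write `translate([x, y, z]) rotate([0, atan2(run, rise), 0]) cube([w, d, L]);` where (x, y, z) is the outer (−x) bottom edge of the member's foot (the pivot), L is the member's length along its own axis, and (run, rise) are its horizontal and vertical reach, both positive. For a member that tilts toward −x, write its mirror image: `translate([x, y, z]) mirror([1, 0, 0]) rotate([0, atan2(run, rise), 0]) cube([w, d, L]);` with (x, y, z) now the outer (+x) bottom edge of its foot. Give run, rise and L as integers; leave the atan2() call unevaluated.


translate([296, 0, 555]) cube([116, 1085, 82]);
translate([0, 61, 0]) rotate([0, atan2(296, 555), 0]) cube([34, 34, 629]);
translate([708, 61, 0]) mirror([1, 0, 0]) rotate([0, atan2(296, 555), 0]) cube([34, 34, 629]);
translate([0, 990, 0]) rotate([0, atan2(296, 555), 0]) cube([34, 34, 629]);
translate([708, 990, 0]) mirror([1, 0, 0]) rotate([0, atan2(296, 555), 0]) cube([34, 34, 629]);


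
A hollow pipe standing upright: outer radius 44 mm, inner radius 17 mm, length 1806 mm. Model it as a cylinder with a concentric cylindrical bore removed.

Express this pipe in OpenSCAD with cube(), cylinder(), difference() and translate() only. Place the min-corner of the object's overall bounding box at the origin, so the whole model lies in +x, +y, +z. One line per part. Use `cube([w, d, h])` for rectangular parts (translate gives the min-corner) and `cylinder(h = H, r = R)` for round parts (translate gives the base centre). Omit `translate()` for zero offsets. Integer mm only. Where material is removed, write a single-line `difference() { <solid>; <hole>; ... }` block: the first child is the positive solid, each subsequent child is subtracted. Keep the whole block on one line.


difference() { translate([44, 44, 0]) cylinder(h = 1806, r = 44); translate([44, 44, 0]) cylinder(h = 1806, r = 17); }
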